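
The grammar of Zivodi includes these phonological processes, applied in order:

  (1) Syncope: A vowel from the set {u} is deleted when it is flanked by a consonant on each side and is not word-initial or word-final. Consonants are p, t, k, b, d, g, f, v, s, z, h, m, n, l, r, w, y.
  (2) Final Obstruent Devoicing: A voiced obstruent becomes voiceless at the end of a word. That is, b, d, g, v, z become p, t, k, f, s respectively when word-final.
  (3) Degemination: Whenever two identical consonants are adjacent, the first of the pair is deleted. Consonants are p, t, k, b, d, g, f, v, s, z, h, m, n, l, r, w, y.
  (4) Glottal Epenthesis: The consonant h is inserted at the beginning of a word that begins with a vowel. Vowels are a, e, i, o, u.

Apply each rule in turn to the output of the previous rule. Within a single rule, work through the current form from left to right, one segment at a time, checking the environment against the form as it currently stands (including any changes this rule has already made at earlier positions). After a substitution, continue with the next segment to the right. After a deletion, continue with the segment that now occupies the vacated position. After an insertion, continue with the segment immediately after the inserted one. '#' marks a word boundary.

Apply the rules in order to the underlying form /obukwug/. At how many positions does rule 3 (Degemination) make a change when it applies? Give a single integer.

0

(1) Syncope: [obukwug] → [obkwg]
(2) Final Obstruent Devoicing: [obkwg] → [obkwk]
(3) Degemination: no change — [obkwk]
(4) Glottal Epenthesis: [obkwk] → [hobkwk]
Rule 3 changed 0 position(s).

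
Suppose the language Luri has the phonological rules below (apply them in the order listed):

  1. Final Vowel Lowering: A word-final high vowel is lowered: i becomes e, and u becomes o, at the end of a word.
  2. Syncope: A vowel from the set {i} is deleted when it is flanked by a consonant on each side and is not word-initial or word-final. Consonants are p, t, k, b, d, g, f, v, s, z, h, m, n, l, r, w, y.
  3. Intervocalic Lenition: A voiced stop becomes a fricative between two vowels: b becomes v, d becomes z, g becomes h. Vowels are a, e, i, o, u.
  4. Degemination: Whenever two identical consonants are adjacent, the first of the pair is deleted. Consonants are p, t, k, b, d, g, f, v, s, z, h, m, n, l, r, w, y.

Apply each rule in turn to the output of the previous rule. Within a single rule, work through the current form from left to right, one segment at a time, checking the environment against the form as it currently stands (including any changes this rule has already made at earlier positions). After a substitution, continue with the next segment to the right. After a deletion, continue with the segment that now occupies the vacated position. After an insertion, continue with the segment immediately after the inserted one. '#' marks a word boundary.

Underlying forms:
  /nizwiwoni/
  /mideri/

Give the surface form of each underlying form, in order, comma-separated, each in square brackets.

/nizwiwoni/:
  1 Final Vowel Lowering: [nizwiwoni] → [nizwiwone]
  2 Syncope: [nizwiwone] → [nzwwone]
  3 Intervocalic Lenition: no change — [nzwwone]
  4 Degemination: [nzwwone] → [nzwone]
/mideri/:
  1 Final Vowel Lowering: [mideri] → [midere]
  2 Syncope: [midere] → [mdere]
  3 Intervocalic Lenition: no change — [mdere]
  4 Degemination: no change — [mdere]

[nzwone], [mdere]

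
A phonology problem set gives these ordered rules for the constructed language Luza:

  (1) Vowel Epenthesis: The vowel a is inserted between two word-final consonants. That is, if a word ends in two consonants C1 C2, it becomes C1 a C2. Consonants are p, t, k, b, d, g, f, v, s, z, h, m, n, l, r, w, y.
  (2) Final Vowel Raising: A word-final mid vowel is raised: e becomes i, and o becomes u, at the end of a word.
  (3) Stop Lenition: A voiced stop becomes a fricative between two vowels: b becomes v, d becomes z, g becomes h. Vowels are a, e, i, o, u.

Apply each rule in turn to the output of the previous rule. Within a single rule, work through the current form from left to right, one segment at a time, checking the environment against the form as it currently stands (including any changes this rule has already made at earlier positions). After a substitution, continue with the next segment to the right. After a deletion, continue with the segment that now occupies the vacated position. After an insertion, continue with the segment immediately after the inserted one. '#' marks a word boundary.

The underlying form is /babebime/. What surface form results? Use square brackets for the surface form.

[bavevimi]

(1) Vowel Epenthesis: no change — [babebime]
(2) Final Vowel Raising: [babebime] → [babebimi]
(3) Stop Lenition: [babebimi] → [bavevimi]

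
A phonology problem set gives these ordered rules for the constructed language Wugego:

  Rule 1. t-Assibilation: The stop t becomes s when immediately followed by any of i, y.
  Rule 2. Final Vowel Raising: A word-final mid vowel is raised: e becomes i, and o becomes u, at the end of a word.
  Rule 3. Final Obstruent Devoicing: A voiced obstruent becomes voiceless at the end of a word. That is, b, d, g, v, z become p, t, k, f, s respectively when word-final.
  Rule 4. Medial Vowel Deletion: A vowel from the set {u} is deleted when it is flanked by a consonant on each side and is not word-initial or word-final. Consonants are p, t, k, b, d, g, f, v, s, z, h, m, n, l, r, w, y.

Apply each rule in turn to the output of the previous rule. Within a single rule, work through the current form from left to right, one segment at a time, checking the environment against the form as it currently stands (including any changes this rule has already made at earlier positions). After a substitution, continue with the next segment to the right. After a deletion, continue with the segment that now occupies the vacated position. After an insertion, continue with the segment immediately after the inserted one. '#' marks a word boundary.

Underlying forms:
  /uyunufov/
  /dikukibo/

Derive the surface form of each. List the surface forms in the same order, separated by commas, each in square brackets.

[uynfof], [dikkibu]

/uyunufov/:
  Rule 1 t-Assibilation: no change — [uyunufov]
  Rule 2 Final Vowel Raising: no change — [uyunufov]
  Rule 3 Final Obstruent Devoicing: [uyunufov] → [uyunufof]
  Rule 4 Medial Vowel Deletion: [uyunufof] → [uynfof]
/dikukibo/:
  Rule 1 t-Assibilation: no change — [dikukibo]
  Rule 2 Final Vowel Raising: [dikukibo] → [dikukibu]
  Rule 3 Final Obstruent Devoicing: no change — [dikukibu]
  Rule 4 Medial Vowel Deletion: [dikukibu] → [dikkibu]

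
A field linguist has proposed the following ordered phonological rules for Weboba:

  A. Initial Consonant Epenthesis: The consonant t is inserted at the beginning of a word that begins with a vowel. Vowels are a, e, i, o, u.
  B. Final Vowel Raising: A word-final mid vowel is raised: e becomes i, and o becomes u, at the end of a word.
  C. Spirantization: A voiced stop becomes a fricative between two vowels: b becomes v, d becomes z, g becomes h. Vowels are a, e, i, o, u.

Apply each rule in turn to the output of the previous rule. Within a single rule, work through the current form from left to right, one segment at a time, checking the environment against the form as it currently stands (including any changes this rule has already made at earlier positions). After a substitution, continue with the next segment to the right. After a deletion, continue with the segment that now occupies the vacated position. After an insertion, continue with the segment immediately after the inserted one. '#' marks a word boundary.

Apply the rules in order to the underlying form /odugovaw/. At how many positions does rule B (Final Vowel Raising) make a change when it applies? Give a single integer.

0

A Initial Consonant Epenthesis: [odugovaw] → [todugovaw]
B Final Vowel Raising: no change — [todugovaw]
C Spirantization: [todugovaw] → [tozuhovaw]
Rule B changed 0 position(s).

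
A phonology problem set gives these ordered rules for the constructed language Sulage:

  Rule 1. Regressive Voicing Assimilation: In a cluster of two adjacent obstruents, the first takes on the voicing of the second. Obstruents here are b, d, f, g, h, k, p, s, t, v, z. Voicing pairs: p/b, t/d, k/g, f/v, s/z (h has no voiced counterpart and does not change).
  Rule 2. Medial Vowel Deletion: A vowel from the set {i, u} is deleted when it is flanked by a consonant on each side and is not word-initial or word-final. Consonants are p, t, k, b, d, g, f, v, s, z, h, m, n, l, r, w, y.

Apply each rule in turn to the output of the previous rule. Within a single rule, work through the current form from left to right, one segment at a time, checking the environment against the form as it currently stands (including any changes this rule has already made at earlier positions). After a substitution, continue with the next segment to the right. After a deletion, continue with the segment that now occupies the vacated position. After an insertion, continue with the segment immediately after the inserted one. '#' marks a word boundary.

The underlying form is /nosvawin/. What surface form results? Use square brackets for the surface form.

Rule 1 Regressive Voicing Assimilation: [nosvawin] → [nozvawin]
Rule 2 Medial Vowel Deletion: [nozvawin] → [nozvawn]

[nozvawn]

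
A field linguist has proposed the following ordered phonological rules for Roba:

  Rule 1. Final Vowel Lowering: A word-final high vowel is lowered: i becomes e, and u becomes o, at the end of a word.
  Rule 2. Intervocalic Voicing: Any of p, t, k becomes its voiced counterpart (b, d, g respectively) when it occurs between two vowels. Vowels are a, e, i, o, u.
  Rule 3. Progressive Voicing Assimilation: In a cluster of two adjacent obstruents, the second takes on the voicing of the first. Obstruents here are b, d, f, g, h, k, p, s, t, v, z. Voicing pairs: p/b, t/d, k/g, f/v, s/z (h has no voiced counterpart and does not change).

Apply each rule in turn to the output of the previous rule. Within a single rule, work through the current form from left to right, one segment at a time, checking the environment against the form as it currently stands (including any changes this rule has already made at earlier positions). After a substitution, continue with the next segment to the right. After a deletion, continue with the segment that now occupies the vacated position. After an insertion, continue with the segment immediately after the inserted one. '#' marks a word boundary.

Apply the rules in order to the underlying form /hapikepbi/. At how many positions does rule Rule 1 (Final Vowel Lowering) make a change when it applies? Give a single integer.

Rule 1 Final Vowel Lowering: [hapikepbi] → [hapikepbe]
Rule 2 Intervocalic Voicing: [hapikepbe] → [habigepbe]
Rule 3 Progressive Voicing Assimilation: [habigepbe] → [habigeppe]
Rule Rule 1 changed 1 position(s).

1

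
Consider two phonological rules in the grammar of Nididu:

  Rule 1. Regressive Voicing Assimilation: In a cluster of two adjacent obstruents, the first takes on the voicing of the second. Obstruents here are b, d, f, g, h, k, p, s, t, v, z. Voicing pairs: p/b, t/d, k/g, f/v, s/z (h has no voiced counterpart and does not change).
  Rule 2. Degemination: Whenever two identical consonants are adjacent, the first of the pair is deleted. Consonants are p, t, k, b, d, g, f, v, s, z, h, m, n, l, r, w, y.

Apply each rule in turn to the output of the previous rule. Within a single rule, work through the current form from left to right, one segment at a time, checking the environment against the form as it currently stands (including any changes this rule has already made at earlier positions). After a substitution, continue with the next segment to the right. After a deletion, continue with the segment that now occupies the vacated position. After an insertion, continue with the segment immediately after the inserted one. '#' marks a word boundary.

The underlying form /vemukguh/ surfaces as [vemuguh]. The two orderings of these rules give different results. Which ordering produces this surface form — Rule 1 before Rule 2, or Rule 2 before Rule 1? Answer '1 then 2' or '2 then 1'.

1 then 2

Order 1 then 2:
  1 Regressive Voicing Assimilation: [vemukguh] → [vemugguh]
  2 Degemination: [vemugguh] → [vemuguh]
  result: [vemuguh]
Order 2 then 1:
  2 Degemination: no change — [vemukguh]
  1 Regressive Voicing Assimilation: [vemukguh] → [vemugguh]
  result: [vemugguh]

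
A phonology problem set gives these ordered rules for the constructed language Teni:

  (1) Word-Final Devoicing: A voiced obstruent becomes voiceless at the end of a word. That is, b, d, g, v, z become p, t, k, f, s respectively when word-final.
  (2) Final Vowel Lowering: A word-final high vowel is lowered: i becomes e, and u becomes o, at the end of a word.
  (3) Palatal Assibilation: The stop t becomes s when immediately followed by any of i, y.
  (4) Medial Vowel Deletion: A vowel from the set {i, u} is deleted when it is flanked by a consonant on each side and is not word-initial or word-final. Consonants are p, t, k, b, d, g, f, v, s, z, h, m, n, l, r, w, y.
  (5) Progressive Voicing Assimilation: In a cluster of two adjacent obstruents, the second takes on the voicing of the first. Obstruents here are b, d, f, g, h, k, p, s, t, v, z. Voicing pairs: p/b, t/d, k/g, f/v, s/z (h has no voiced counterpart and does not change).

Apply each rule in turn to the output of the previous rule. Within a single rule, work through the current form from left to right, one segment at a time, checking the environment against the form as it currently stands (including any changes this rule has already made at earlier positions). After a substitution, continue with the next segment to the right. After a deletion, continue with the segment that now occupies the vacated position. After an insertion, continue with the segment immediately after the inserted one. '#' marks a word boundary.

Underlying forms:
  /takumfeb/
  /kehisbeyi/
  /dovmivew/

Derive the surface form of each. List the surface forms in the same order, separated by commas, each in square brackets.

/takumfeb/:
  (1) Word-Final Devoicing: [takumfeb] → [takumfep]
  (2) Final Vowel Lowering: no change — [takumfep]
  (3) Palatal Assibilation: no change — [takumfep]
  (4) Medial Vowel Deletion: [takumfep] → [takmfep]
  (5) Progressive Voicing Assimilation: no change — [takmfep]
/kehisbeyi/:
  (1) Word-Final Devoicing: no change — [kehisbeyi]
  (2) Final Vowel Lowering: [kehisbeyi] → [kehisbeye]
  (3) Palatal Assibilation: no change — [kehisbeye]
  (4) Medial Vowel Deletion: [kehisbeye] → [kehsbeye]
  (5) Progressive Voicing Assimilation: [kehsbeye] → [kehspeye]
/dovmivew/:
  (1) Word-Final Devoicing: no change — [dovmivew]
  (2) Final Vowel Lowering: no change — [dovmivew]
  (3) Palatal Assibilation: no change — [dovmivew]
  (4) Medial Vowel Deletion: [dovmivew] → [dovmvew]
  (5) Progressive Voicing Assimilation: no change — [dovmvew]

[takmfep], [kehspeye], [dovmvew]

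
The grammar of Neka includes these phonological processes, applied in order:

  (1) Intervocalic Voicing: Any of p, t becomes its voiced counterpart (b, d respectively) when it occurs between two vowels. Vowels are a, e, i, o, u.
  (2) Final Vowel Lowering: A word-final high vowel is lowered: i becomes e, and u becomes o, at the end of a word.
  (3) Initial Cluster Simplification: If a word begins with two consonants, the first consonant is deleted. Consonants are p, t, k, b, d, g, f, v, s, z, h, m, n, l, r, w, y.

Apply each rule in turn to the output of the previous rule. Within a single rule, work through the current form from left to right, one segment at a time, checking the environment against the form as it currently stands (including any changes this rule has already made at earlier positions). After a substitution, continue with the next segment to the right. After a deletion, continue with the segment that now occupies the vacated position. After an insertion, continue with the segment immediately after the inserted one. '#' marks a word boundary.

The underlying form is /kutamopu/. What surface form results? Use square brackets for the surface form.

[kudamobo]

(1) Intervocalic Voicing: [kutamopu] → [kudamobu]
(2) Final Vowel Lowering: [kudamobu] → [kudamobo]
(3) Initial Cluster Simplification: no change — [kudamobo]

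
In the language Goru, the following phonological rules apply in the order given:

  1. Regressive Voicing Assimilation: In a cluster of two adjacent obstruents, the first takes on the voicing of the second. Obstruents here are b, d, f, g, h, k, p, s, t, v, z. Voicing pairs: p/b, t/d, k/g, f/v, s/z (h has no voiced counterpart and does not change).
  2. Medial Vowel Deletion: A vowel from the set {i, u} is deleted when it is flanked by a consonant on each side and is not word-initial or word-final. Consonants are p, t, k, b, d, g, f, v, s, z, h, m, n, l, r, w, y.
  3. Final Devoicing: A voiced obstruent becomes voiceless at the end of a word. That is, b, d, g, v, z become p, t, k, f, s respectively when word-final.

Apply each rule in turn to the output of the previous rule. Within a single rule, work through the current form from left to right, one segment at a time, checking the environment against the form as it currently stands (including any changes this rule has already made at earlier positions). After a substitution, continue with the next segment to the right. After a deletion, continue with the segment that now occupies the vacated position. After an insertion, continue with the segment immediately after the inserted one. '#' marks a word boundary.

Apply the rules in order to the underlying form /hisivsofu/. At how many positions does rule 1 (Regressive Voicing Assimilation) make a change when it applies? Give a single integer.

1 Regressive Voicing Assimilation: [hisivsofu] → [hisifsofu]
2 Medial Vowel Deletion: [hisifsofu] → [hsfsofu]
3 Final Devoicing: no change — [hsfsofu]
Rule 1 changed 1 position(s).

1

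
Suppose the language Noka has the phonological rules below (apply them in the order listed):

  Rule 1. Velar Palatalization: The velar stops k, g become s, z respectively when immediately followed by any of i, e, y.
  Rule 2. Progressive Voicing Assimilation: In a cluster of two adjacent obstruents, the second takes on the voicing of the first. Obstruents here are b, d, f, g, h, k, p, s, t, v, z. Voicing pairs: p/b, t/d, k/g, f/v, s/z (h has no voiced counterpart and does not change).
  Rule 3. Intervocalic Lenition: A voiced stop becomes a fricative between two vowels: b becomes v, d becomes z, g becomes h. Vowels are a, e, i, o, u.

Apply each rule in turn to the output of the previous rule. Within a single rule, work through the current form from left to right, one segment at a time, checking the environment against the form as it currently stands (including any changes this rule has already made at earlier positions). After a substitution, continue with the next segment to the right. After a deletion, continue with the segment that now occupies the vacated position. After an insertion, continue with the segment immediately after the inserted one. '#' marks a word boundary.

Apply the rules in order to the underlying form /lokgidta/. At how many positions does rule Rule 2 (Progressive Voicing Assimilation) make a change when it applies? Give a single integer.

2

Rule 1 Velar Palatalization: [lokgidta] → [lokzidta]
Rule 2 Progressive Voicing Assimilation: [lokzidta] → [loksidda]
Rule 3 Intervocalic Lenition: no change — [loksidda]
Rule Rule 2 changed 2 position(s).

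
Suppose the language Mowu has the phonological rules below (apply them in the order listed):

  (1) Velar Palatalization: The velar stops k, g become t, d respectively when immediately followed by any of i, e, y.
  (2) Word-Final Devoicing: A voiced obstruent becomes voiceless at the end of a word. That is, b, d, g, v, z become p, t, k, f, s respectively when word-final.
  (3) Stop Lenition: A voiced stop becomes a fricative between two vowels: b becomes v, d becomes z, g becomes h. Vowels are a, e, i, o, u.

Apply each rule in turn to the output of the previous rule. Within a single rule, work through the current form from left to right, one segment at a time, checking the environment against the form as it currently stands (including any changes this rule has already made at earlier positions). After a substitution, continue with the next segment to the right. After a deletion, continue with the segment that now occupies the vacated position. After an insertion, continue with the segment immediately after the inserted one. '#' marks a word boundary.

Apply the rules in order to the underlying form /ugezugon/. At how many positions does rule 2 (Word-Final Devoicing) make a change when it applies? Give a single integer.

(1) Velar Palatalization: [ugezugon] → [udezugon]
(2) Word-Final Devoicing: no change — [udezugon]
(3) Stop Lenition: [udezugon] → [uzezuhon]
Rule 2 changed 0 position(s).

0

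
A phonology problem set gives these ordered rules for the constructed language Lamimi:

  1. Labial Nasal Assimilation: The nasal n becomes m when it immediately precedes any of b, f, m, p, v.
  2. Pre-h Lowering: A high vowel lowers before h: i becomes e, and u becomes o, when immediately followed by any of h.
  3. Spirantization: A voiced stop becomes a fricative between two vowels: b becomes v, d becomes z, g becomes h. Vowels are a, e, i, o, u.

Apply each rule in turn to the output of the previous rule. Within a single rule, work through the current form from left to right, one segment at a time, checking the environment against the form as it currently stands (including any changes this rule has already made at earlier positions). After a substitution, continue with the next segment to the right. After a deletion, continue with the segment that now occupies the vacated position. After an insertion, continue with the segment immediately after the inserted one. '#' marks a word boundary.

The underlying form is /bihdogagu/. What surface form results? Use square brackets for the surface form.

1 Labial Nasal Assimilation: no change — [bihdogagu]
2 Pre-h Lowering: [bihdogagu] → [behdogagu]
3 Spirantization: [behdogagu] → [behdohahu]

[behdohahu]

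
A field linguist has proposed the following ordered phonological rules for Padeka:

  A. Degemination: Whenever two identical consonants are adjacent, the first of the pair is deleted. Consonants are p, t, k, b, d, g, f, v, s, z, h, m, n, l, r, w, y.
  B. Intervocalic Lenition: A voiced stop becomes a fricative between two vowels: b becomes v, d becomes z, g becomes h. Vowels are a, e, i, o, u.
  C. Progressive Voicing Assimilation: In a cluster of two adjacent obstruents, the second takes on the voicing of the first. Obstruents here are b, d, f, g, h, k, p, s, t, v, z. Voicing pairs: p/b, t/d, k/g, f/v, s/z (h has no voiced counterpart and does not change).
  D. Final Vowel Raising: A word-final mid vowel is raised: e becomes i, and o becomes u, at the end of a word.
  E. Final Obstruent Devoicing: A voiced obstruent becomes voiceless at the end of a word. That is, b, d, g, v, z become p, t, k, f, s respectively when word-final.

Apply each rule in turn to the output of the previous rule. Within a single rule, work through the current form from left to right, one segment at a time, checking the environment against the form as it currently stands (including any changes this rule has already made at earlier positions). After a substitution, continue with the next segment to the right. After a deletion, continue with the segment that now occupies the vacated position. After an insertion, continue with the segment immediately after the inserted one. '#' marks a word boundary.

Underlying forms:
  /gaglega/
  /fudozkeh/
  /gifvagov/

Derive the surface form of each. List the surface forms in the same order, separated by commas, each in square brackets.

/gaglega/:
  A Degemination: no change — [gaglega]
  B Intervocalic Lenition: [gaglega] → [gagleha]
  C Progressive Voicing Assimilation: no change — [gagleha]
  D Final Vowel Raising: no change — [gagleha]
  E Final Obstruent Devoicing: no change — [gagleha]
/fudozkeh/:
  A Degemination: no change — [fudozkeh]
  B Intervocalic Lenition: [fudozkeh] → [fuzozkeh]
  C Progressive Voicing Assimilation: [fuzozkeh] → [fuzozgeh]
  D Final Vowel Raising: no change — [fuzozgeh]
  E Final Obstruent Devoicing: no change — [fuzozgeh]
/gifvagov/:
  A Degemination: no change — [gifvagov]
  B Intervocalic Lenition: [gifvagov] → [gifvahov]
  C Progressive Voicing Assimilation: [gifvahov] → [giffahov]
  D Final Vowel Raising: no change — [giffahov]
  E Final Obstruent Devoicing: [giffahov] → [giffahof]

[gagleha], [fuzozgeh], [giffahof]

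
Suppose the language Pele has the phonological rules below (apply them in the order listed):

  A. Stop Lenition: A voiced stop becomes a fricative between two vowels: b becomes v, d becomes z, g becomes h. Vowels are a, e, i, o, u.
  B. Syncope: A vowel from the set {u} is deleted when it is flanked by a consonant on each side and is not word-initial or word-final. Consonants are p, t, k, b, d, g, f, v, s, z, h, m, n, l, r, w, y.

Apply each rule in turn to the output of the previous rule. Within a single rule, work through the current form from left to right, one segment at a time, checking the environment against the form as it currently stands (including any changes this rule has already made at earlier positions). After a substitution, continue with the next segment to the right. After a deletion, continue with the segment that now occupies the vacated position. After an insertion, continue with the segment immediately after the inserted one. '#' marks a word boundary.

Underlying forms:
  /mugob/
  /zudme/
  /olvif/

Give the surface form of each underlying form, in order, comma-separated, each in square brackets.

[mhob], [zdme], [olvif]

/mugob/:
  A Stop Lenition: [mugob] → [muhob]
  B Syncope: [muhob] → [mhob]
/zudme/:
  A Stop Lenition: no change — [zudme]
  B Syncope: [zudme] → [zdme]
/olvif/:
  A Stop Lenition: no change — [olvif]
  B Syncope: no change — [olvif]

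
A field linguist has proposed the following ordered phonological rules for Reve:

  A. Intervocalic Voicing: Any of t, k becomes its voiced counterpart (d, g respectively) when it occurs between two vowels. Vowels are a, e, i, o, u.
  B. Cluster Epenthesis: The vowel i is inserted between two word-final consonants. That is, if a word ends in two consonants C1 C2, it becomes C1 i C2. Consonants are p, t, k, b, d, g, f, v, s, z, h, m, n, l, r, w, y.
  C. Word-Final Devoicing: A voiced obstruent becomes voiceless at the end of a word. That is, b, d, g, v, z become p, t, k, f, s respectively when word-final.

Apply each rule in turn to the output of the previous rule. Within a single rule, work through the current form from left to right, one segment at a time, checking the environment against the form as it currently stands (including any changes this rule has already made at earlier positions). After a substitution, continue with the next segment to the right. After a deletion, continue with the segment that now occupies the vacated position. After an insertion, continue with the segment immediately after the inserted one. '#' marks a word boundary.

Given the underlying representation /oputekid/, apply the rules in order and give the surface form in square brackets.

[opudegit]

A Intervocalic Voicing: [oputekid] → [opudegid]
B Cluster Epenthesis: no change — [opudegid]
C Word-Final Devoicing: [opudegid] → [opudegit]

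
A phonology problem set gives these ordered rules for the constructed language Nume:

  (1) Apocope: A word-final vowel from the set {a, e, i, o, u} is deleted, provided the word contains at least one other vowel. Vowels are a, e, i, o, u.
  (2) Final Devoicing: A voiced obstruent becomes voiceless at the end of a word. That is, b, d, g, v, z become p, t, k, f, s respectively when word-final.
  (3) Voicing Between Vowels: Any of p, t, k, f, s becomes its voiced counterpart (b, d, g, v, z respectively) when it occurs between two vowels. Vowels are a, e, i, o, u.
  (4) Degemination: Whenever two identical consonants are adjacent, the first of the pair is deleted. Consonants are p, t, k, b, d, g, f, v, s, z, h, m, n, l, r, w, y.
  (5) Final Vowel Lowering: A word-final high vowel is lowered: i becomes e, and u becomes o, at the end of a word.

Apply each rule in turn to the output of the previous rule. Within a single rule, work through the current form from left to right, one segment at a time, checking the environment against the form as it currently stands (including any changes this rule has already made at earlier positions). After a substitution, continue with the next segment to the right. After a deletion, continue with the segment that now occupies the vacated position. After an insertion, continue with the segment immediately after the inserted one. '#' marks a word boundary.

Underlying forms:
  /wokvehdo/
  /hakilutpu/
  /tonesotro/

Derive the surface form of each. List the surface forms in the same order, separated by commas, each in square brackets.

[wokveht], [hagilutp], [tonezotr]

/wokvehdo/:
  (1) Apocope: [wokvehdo] → [wokvehd]
  (2) Final Devoicing: [wokvehd] → [wokveht]
  (3) Voicing Between Vowels: no change — [wokveht]
  (4) Degemination: no change — [wokveht]
  (5) Final Vowel Lowering: no change — [wokveht]
/hakilutpu/:
  (1) Apocope: [hakilutpu] → [hakilutp]
  (2) Final Devoicing: no change — [hakilutp]
  (3) Voicing Between Vowels: [hakilutp] → [hagilutp]
  (4) Degemination: no change — [hagilutp]
  (5) Final Vowel Lowering: no change — [hagilutp]
/tonesotro/:
  (1) Apocope: [tonesotro] → [tonesotr]
  (2) Final Devoicing: no change — [tonesotr]
  (3) Voicing Between Vowels: [tonesotr] → [tonezotr]
  (4) Degemination: no change — [tonezotr]
  (5) Final Vowel Lowering: no change — [tonezotr]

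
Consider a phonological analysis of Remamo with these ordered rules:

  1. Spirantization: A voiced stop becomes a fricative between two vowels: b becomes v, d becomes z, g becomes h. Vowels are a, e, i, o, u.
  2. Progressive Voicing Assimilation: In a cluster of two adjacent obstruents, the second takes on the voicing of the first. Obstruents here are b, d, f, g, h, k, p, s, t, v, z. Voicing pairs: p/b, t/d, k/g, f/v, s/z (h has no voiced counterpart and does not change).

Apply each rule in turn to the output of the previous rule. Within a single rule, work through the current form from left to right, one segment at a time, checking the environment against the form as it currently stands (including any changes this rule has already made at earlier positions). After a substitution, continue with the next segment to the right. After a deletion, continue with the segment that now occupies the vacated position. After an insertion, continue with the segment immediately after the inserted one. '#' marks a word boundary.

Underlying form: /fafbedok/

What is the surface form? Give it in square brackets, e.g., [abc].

[fafpezok]

1 Spirantization: [fafbedok] → [fafbezok]
2 Progressive Voicing Assimilation: [fafbezok] → [fafpezok]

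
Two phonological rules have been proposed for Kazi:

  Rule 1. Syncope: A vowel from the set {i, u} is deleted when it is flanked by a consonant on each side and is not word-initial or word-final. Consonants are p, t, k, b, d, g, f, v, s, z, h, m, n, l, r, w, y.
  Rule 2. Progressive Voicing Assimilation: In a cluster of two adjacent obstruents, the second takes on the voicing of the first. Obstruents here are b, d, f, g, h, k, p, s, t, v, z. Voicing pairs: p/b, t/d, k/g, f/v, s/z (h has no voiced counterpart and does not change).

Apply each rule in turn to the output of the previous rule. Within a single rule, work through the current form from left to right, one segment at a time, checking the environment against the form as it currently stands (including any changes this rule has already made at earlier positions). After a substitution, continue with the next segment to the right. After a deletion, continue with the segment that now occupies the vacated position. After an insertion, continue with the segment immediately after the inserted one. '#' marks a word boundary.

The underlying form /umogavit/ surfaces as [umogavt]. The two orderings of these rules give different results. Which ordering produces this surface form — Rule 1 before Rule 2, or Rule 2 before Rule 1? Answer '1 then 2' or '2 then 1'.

Order 1 then 2:
  1 Syncope: [umogavit] → [umogavt]
  2 Progressive Voicing Assimilation: [umogavt] → [umogavd]
  result: [umogavd]
Order 2 then 1:
  2 Progressive Voicing Assimilation: no change — [umogavit]
  1 Syncope: [umogavit] → [umogavt]
  result: [umogavt]

2 then 1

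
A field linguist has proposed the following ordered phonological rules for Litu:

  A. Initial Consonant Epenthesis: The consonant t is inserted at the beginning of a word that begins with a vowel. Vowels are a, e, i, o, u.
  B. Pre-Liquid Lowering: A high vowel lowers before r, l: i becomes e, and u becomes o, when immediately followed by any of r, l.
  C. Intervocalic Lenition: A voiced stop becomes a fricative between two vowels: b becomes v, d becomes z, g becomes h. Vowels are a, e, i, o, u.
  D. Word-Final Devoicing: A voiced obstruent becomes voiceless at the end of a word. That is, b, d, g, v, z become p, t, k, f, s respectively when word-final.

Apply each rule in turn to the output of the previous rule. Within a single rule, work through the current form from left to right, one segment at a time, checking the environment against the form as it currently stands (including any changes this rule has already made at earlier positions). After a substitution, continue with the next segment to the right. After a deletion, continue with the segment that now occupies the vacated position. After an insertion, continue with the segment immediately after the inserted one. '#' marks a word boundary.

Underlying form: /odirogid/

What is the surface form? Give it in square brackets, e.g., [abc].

A Initial Consonant Epenthesis: [odirogid] → [todirogid]
B Pre-Liquid Lowering: [todirogid] → [toderogid]
C Intervocalic Lenition: [toderogid] → [tozerohid]
D Word-Final Devoicing: [tozerohid] → [tozerohit]

[tozerohit]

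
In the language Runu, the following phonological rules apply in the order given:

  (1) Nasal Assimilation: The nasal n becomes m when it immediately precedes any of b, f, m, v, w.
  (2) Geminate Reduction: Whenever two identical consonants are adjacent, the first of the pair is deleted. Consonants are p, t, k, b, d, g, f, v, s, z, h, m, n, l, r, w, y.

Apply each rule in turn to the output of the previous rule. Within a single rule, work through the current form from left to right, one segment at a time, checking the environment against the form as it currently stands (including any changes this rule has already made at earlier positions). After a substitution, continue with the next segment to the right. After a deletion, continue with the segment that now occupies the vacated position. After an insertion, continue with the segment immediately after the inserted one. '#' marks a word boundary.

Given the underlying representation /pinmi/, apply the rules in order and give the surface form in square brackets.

(1) Nasal Assimilation: [pinmi] → [pimmi]
(2) Geminate Reduction: [pimmi] → [pimi]

[pimi]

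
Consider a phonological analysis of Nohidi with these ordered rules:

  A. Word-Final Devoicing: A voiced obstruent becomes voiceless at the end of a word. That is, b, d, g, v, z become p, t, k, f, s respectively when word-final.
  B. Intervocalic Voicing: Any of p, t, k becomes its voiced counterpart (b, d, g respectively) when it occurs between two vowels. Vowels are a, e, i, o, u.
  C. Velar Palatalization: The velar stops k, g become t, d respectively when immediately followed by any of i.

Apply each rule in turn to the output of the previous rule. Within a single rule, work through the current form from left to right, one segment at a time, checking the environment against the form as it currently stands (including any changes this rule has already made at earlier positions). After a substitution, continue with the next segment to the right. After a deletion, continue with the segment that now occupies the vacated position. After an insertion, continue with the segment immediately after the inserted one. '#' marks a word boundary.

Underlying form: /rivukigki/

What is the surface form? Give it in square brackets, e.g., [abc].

A Word-Final Devoicing: no change — [rivukigki]
B Intervocalic Voicing: [rivukigki] → [rivugigki]
C Velar Palatalization: [rivugigki] → [rivudigti]

[rivudigti]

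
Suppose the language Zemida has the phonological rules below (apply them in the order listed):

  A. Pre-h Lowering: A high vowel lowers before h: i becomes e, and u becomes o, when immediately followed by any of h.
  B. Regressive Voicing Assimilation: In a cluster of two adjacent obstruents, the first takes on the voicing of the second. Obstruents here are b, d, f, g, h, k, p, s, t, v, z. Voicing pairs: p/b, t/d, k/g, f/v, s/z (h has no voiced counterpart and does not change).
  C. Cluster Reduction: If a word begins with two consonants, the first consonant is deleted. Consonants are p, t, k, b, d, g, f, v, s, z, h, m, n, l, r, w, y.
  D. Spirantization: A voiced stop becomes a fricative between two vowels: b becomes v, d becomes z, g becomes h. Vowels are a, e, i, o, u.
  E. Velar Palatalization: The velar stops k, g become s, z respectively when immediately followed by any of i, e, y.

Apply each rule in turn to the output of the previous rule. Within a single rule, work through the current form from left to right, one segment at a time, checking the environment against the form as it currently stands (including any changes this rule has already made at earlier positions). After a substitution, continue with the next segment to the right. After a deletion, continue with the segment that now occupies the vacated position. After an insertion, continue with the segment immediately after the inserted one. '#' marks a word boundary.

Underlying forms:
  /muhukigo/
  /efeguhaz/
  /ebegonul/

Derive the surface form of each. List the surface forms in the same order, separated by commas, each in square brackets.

[mohusiho], [efehohaz], [evehonul]

/muhukigo/:
  A Pre-h Lowering: [muhukigo] → [mohukigo]
  B Regressive Voicing Assimilation: no change — [mohukigo]
  C Cluster Reduction: no change — [mohukigo]
  D Spirantization: [mohukigo] → [mohukiho]
  E Velar Palatalization: [mohukiho] → [mohusiho]
/efeguhaz/:
  A Pre-h Lowering: [efeguhaz] → [efegohaz]
  B Regressive Voicing Assimilation: no change — [efegohaz]
  C Cluster Reduction: no change — [efegohaz]
  D Spirantization: [efegohaz] → [efehohaz]
  E Velar Palatalization: no change — [efehohaz]
/ebegonul/:
  A Pre-h Lowering: no change — [ebegonul]
  B Regressive Voicing Assimilation: no change — [ebegonul]
  C Cluster Reduction: no change — [ebegonul]
  D Spirantization: [ebegonul] → [evehonul]
  E Velar Palatalization: no change — [evehonul]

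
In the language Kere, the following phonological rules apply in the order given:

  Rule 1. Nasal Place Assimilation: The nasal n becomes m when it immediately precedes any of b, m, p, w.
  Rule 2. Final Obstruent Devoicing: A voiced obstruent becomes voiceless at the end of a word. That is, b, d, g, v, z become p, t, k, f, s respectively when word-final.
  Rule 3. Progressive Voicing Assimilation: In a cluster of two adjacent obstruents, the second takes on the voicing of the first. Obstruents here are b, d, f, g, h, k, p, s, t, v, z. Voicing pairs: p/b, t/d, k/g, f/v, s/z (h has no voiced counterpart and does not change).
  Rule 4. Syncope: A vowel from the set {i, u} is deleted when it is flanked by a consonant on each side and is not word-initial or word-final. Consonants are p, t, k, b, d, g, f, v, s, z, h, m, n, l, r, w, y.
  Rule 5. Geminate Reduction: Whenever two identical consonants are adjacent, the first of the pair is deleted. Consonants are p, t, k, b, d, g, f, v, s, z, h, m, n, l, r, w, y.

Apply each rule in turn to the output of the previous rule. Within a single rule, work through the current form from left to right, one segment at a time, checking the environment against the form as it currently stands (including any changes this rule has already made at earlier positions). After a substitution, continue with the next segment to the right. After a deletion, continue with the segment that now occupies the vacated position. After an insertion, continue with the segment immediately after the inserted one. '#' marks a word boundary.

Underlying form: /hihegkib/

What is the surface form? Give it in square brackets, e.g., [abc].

[hegp]

Rule 1 Nasal Place Assimilation: no change — [hihegkib]
Rule 2 Final Obstruent Devoicing: [hihegkib] → [hihegkip]
Rule 3 Progressive Voicing Assimilation: [hihegkip] → [hiheggip]
Rule 4 Syncope: [hiheggip] → [hheggp]
Rule 5 Geminate Reduction: [hheggp] → [hegp]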